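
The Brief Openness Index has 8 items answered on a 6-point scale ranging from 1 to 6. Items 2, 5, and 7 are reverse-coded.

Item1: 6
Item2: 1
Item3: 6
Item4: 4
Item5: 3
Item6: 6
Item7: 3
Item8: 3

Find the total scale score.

39

Reversing items 2, 5 and 7 with 7 − raw:
Total = 6 + (7−1) + 6 + 4 + (7−3) + 6 + (7−3) + 3
      = 6 + 6 + 6 + 4 + 4 + 6 + 4 + 3 = 39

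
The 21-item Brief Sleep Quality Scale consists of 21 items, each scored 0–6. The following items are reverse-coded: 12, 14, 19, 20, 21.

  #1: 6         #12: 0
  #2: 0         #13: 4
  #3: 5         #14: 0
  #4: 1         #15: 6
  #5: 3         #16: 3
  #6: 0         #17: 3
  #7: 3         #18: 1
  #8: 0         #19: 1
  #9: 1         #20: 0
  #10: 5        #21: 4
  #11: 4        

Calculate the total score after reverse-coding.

70

Apply reverse scoring (reversed = (0+6) − raw = 6 − raw):
  item 12: 6 − 0 = 6
  item 14: 6 − 0 = 6
  item 19: 6 − 1 = 5
  item 20: 6 − 0 = 6
  item 21: 6 − 4 = 2
Scored responses: 6, 0, 5, 1, 3, 0, 3, 0, 1, 5, 4, 6, 4, 6, 6, 3, 3, 1, 5, 6, 2
Total = 6 + 0 + 5 + 1 + 3 + 0 + 3 + 0 + 1 + 5 + 4 + 6 + 4 + 6 + 6 + 3 + 3 + 1 + 5 + 6 + 2 = 70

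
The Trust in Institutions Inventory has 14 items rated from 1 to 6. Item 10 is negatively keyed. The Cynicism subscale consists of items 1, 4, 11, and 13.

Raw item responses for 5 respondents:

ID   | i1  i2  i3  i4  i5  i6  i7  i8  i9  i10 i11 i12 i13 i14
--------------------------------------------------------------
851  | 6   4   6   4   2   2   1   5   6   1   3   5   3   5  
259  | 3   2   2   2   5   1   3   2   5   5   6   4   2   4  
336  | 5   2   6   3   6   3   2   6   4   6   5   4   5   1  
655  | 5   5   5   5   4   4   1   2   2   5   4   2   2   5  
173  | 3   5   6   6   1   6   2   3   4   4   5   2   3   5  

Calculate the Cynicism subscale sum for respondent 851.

Respondent 851 raw: 6, 4, 6, 4, 2, 2, 1, 5, 6, 1, 3, 5, 3, 5.
Cynicism items: 1, 4, 11, 13.
Reverse-coded (reversed = (1+6) − raw = 7 − raw):
  item 1: 6
  item 4: 4
  item 11: 3
  item 13: 3
Sum = 6 + 4 + 3 + 3 = 16

16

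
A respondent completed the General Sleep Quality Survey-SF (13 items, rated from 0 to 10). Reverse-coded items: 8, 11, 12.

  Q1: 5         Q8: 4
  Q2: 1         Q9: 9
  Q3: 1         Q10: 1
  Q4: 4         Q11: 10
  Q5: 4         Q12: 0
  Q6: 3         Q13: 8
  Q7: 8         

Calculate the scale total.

60

Reversing items 8, 11, and 12 with 10 − raw:
Total = 5 + 1 + 1 + 4 + 4 + 3 + 8 + (10−4) + 9 + 1 + (10−10) + (10−0) + 8
      = 5 + 1 + 1 + 4 + 4 + 3 + 8 + 6 + 9 + 1 + 0 + 10 + 8 = 60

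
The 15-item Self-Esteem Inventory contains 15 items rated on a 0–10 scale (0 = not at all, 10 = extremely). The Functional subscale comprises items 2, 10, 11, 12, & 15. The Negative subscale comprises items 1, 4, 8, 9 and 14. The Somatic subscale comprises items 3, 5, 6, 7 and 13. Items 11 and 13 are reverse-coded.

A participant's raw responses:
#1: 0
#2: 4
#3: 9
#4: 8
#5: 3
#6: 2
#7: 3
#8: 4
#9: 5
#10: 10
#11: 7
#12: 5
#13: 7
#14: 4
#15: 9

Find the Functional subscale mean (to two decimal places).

6.20

Functional items: 2, 10, 11, 12, 15.
Of these, item 11 is reverse-coded; reverse-coded value = 10 − response.
  item 2: 4
  item 10: 10
  item 11: 10 − 7 = 3
  item 12: 5
  item 15: 9
Sum = 4 + 10 + 3 + 5 + 9 = 31
Mean = 31 / 5 = 6.20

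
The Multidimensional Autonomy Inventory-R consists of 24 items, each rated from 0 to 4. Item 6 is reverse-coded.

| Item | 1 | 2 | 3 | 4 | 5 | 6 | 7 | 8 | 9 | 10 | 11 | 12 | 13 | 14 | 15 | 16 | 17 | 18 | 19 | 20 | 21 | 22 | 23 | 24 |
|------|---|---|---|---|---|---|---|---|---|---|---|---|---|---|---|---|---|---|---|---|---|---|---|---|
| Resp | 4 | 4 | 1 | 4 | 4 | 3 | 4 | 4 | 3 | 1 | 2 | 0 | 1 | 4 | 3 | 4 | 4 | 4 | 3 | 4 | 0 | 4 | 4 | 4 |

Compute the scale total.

Raw sum = 73. Reverse-coded items: 6; their raw sum = 3.
Each reversal replaces raw with 4 − raw, changing the total by 4 − 2·raw per item.
Total = 73 + 1·4 − 2·3 = 73 + 4 − 6 = 71

71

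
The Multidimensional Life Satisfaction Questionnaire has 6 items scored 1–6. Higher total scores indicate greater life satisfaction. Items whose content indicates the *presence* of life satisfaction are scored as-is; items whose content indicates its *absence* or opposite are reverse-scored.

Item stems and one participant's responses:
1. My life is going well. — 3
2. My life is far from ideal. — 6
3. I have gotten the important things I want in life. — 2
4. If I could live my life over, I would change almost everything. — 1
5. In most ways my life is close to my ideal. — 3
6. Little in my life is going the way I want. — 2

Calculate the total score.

Items 2, 4, 6 describe the absence/opposite of life satisfaction → reverse-score.
reversed = (1+6) − raw = 7 − raw.
  item 1: 3
  item 2: 7 − 6 = 1
  item 3: 2
  item 4: 7 − 1 = 6
  item 5: 3
  item 6: 7 − 2 = 5
Total = 3 + 1 + 2 + 6 + 3 + 5 = 20

20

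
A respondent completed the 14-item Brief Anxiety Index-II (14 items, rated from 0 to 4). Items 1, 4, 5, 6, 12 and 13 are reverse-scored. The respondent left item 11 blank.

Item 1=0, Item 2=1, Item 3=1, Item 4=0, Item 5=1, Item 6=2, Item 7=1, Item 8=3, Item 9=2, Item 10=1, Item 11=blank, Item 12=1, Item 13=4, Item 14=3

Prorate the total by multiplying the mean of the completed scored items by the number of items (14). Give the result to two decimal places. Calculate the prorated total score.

30.15

Reverse-coded (reversed = (0+4) − raw = 4 − raw):
  item 1: 4 − 0 = 4
  item 4: 4 − 0 = 4
  item 5: 4 − 1 = 3
  item 6: 4 − 2 = 2
  item 12: 4 − 1 = 3
  item 13: 4 − 4 = 0
Completed scored items (13 of 14): 4, 1, 1, 4, 3, 2, 1, 3, 2, 1, 3, 0, 3; sum = 28.
Person mean = 28 / 13 ≈ 2.1538
Prorated total = (28 / 13) × 14 = 30.15 (to 2 dp)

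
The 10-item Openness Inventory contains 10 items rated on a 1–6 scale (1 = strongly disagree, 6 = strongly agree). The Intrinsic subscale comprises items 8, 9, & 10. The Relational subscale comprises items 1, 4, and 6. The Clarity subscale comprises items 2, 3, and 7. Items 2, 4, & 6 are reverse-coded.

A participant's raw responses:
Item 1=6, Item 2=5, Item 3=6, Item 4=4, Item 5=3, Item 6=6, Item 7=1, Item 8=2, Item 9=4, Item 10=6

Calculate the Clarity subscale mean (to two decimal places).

Clarity items: 2, 3, 7.
Of these, item 2 is reverse-coded; reverse-coded value = 7 − response.
  item 2: 7 − 5 = 2
  item 3: 6
  item 7: 1
Sum = 2 + 6 + 1 = 9
Mean = 9 / 3 = 3.00

3.00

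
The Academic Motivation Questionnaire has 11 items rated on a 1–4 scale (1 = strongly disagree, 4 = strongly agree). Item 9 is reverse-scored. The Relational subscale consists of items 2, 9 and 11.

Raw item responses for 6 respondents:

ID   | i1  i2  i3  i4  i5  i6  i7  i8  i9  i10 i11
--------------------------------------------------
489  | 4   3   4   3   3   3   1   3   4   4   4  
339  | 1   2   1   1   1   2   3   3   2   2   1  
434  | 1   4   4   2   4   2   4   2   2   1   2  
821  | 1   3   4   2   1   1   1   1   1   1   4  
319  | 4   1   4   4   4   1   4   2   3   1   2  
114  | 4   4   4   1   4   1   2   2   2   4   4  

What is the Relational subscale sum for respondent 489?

8

Respondent 489 raw: 4, 3, 4, 3, 3, 3, 1, 3, 4, 4, 4.
Relational items: 2, 9, 11.
Reverse-coded (reversed = (1+4) − raw = 5 − raw):
  item 2: 3
  item 9: 5 − 4 = 1
  item 11: 4
Sum = 3 + 1 + 4 = 8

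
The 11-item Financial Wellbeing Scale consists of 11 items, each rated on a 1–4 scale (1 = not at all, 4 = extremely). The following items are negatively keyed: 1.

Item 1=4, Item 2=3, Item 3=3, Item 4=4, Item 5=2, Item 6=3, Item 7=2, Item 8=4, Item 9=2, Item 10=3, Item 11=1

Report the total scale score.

28

Reversing item 1 with 5 − raw:
Total = (5−4) + 3 + 3 + 4 + 2 + 3 + 2 + 4 + 2 + 3 + 1
      = 1 + 3 + 3 + 4 + 2 + 3 + 2 + 4 + 2 + 3 + 1 = 28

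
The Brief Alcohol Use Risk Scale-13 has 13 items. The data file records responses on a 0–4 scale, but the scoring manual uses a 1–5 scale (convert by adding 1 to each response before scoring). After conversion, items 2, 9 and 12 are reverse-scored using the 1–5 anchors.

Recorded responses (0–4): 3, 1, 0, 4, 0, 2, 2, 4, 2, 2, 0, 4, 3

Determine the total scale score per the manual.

38

Convert to 1–5: 4, 2, 1, 5, 1, 3, 3, 5, 3, 3, 1, 5, 4
Reverse-coded (reversed = (1+5) − raw = 6 − raw):
  item 2: 6 − 2 = 4
  item 9: 6 − 3 = 3
  item 12: 6 − 5 = 1
Scored: 4, 4, 1, 5, 1, 3, 3, 5, 3, 3, 1, 1, 4
Total = 38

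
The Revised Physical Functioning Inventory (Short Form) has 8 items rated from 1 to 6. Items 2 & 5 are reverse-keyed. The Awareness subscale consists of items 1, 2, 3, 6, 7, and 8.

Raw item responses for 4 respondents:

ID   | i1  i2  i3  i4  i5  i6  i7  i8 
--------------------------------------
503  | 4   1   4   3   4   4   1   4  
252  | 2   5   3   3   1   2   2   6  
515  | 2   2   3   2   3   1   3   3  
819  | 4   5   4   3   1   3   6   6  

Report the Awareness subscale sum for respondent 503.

Respondent 503 raw: 4, 1, 4, 3, 4, 4, 1, 4.
Awareness items: 1, 2, 3, 6, 7, 8.
Reverse-coded (reverse-coded value = 7 − response):
  item 1: 4
  item 2: 7 − 1 = 6
  item 3: 4
  item 6: 4
  item 7: 1
  item 8: 4
Sum = 4 + 6 + 4 + 4 + 1 + 4 = 23

23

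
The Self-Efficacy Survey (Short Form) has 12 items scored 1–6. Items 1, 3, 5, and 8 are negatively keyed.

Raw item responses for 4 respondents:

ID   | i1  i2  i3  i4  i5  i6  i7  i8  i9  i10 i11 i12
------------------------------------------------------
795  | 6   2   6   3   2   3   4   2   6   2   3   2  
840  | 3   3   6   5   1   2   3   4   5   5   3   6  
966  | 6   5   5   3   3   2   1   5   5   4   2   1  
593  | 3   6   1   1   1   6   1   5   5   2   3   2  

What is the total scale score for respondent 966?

32

Respondent 966 raw: 6, 5, 5, 3, 3, 2, 1, 5, 5, 4, 2, 1.
Reverse-coded (reverse-coded value = 7 − response):
  item 1: 7 − 6 = 1
  item 2: 5
  item 3: 7 − 5 = 2
  item 4: 3
  item 5: 7 − 3 = 4
  item 6: 2
  item 7: 1
  item 8: 7 − 5 = 2
  item 9: 5
  item 10: 4
  item 11: 2
  item 12: 1
Sum = 1 + 5 + 2 + 3 + 4 + 2 + 1 + 2 + 5 + 4 + 2 + 1 = 32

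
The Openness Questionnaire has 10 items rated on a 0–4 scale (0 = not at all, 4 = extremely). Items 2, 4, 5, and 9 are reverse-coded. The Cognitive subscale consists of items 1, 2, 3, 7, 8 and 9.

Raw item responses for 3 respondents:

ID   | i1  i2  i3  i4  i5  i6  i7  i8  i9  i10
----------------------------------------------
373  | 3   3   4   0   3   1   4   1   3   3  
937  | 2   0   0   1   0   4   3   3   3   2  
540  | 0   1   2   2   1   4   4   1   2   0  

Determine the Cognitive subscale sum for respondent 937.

13

Respondent 937 raw: 2, 0, 0, 1, 0, 4, 3, 3, 3, 2.
Cognitive items: 1, 2, 3, 7, 8, 9.
Reverse-coded (reversed = (0+4) − raw = 4 − raw):
  item 1: 2
  item 2: 4 − 0 = 4
  item 3: 0
  item 7: 3
  item 8: 3
  item 9: 4 − 3 = 1
Sum = 2 + 4 + 0 + 3 + 3 + 1 = 13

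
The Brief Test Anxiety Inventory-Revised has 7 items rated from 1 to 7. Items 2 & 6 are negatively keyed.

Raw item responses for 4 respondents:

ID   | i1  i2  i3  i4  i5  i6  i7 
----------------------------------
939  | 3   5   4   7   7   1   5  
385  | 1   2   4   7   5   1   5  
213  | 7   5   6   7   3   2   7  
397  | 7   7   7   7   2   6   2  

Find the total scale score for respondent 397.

28

Respondent 397 raw: 7, 7, 7, 7, 2, 6, 2.
Reverse-coded (reverse-coded value = 8 − response):
  item 1: 7
  item 2: 8 − 7 = 1
  item 3: 7
  item 4: 7
  item 5: 2
  item 6: 8 − 6 = 2
  item 7: 2
Sum = 7 + 1 + 7 + 7 + 2 + 2 + 2 = 28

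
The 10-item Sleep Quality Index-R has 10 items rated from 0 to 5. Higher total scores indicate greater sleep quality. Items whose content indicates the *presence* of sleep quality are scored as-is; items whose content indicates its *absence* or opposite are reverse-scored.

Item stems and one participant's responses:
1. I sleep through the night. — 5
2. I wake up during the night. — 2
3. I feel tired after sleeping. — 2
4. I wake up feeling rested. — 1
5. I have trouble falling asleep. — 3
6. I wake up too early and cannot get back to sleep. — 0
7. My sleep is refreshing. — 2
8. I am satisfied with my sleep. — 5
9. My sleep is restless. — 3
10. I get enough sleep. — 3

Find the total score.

31

Items 2, 3, 5, 6, 9 describe the absence/opposite of sleep quality → reverse-score.
on a 0–5 scale, reversed = 5 − raw.
  item 1: 5
  item 2: 5 − 2 = 3
  item 3: 5 − 2 = 3
  item 4: 1
  item 5: 5 − 3 = 2
  item 6: 5 − 0 = 5
  item 7: 2
  item 8: 5
  item 9: 5 − 3 = 2
  item 10: 3
Total = 5 + 3 + 3 + 1 + 2 + 5 + 2 + 5 + 2 + 3 = 31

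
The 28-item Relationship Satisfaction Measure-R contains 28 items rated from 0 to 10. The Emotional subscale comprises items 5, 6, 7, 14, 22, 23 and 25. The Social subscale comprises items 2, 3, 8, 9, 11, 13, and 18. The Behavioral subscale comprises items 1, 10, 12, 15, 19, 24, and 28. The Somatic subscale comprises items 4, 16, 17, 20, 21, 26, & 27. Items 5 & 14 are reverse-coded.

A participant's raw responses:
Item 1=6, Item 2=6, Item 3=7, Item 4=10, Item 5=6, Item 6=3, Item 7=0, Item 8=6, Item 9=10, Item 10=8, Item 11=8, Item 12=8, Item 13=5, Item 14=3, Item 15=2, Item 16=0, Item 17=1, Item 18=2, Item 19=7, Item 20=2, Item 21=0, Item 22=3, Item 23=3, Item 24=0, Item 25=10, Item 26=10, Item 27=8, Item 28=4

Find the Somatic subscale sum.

31

Somatic items: 4, 16, 17, 20, 21, 26, 27.
  item 4: 10
  item 16: 0
  item 17: 1
  item 20: 2
  item 21: 0
  item 26: 10
  item 27: 8
Sum = 10 + 0 + 1 + 2 + 0 + 10 + 8 = 31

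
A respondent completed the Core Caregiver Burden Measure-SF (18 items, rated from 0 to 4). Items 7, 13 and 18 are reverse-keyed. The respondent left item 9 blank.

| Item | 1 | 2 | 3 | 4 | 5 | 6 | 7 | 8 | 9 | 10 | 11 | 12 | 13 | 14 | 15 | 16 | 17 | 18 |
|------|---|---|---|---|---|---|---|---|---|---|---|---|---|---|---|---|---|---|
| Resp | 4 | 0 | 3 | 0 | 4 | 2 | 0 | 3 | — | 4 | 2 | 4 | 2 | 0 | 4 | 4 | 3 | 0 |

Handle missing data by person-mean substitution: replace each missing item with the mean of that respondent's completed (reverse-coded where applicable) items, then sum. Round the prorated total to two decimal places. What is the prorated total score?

49.76

Reverse-coded (reverse-coded value = 4 − response):
  item 7: 4 − 0 = 4
  item 13: 4 − 2 = 2
  item 18: 4 − 0 = 4
Completed scored items (17 of 18): 4, 0, 3, 0, 4, 2, 4, 3, 4, 2, 4, 2, 0, 4, 4, 3, 4; sum = 47.
Person mean = 47 / 17 ≈ 2.7647
Prorated total = (47 / 17) × 18 = 49.76 (to 2 dp)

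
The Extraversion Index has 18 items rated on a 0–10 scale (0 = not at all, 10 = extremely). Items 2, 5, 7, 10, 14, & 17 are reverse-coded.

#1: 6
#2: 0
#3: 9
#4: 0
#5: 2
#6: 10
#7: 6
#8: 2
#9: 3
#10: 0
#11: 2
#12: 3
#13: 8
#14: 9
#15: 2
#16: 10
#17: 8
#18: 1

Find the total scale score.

Reverse-coded items (reversed = (0+10) − raw = 10 − raw):
  item 2: 10 − 0 = 10
  item 5: 10 − 2 = 8
  item 7: 10 − 6 = 4
  item 10: 10 − 0 = 10
  item 14: 10 − 9 = 1
  item 17: 10 − 8 = 2
Scored items: 6, 10, 9, 0, 8, 10, 4, 2, 3, 10, 2, 3, 8, 1, 2, 10, 2, 1
Total = 6 + 10 + 9 + 0 + 8 + 10 + 4 + 2 + 3 + 10 + 2 + 3 + 8 + 1 + 2 + 10 + 2 + 1 = 91

91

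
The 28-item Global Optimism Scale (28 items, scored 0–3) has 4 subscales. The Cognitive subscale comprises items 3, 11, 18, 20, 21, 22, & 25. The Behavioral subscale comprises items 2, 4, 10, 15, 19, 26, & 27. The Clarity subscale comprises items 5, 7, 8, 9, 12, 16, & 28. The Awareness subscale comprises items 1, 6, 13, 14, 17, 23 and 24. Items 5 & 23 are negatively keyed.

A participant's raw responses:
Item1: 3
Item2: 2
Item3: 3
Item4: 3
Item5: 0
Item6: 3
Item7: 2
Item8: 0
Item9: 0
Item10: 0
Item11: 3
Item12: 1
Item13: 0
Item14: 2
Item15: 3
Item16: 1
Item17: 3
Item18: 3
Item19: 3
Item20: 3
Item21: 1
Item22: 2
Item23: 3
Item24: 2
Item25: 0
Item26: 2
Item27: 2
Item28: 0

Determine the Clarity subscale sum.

7

Clarity items: 5, 7, 8, 9, 12, 16, 28.
Of these, item 5 is negatively keyed; on a 0–3 scale, reversed = 3 − raw.
  item 5: 3 − 0 = 3
  item 7: 2
  item 8: 0
  item 9: 0
  item 12: 1
  item 16: 1
  item 28: 0
Sum = 3 + 2 + 0 + 0 + 1 + 1 + 0 = 7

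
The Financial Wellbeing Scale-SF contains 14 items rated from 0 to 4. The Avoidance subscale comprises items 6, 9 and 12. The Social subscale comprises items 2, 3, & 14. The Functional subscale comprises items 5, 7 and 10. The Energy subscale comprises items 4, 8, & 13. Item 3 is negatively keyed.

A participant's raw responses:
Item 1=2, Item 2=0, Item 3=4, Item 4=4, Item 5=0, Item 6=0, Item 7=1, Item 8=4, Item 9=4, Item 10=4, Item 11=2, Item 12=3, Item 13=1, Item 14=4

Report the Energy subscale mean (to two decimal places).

3.00

Energy items: 4, 8, 13.
  item 4: 4
  item 8: 4
  item 13: 1
Sum = 4 + 4 + 1 = 9
Mean = 9 / 3 = 3.00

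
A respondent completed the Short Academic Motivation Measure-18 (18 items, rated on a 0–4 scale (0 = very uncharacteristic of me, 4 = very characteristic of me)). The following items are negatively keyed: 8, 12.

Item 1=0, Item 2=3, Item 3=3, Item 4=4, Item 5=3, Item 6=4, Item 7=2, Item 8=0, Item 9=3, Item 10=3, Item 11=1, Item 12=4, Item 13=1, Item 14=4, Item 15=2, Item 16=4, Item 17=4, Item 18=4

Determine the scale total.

Apply reverse scoring (on a 0–4 scale, reversed = 4 − raw):
  item 8: 4 − 0 = 4
  item 12: 4 − 4 = 0
Scored items: 0, 3, 3, 4, 3, 4, 2, 4, 3, 3, 1, 0, 1, 4, 2, 4, 4, 4
Total = 0 + 3 + 3 + 4 + 3 + 4 + 2 + 4 + 3 + 3 + 1 + 0 + 1 + 4 + 2 + 4 + 4 + 4 = 49

49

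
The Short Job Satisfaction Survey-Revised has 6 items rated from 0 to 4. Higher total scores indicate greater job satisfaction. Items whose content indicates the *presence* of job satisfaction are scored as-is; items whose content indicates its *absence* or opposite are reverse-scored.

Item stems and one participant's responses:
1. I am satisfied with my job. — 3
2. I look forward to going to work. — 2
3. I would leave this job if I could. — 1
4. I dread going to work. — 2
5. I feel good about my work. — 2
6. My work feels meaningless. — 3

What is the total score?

Items 3, 4, 6 describe the absence/opposite of job satisfaction → reverse-score.
reverse-coded value = 4 − response.
  item 1: 3
  item 2: 2
  item 3: 4 − 1 = 3
  item 4: 4 − 2 = 2
  item 5: 2
  item 6: 4 − 3 = 1
Total = 3 + 2 + 3 + 2 + 2 + 1 = 13

13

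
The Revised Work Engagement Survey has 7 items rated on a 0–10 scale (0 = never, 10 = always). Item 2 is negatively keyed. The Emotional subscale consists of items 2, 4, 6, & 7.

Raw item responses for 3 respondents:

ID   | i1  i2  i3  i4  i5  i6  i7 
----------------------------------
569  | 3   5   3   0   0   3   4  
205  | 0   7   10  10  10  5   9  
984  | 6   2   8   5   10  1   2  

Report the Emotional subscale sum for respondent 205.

Respondent 205 raw: 0, 7, 10, 10, 10, 5, 9.
Emotional items: 2, 4, 6, 7.
Reverse-coded (on a 0–10 scale, reversed = 10 − raw):
  item 2: 10 − 7 = 3
  item 4: 10
  item 6: 5
  item 7: 9
Sum = 3 + 10 + 5 + 9 = 27

27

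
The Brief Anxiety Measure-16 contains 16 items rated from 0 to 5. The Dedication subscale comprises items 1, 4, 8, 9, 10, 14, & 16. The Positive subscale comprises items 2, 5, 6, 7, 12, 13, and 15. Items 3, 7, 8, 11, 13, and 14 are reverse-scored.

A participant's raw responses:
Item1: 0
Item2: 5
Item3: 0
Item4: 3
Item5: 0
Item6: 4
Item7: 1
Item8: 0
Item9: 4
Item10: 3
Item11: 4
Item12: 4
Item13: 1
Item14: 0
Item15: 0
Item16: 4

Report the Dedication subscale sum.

24

Dedication items: 1, 4, 8, 9, 10, 14, 16.
Of these, items 8 and 14 are reverse-scored; reverse-coded value = 5 − response.
  item 1: 0
  item 4: 3
  item 8: 5 − 0 = 5
  item 9: 4
  item 10: 3
  item 14: 5 − 0 = 5
  item 16: 4
Sum = 0 + 3 + 5 + 4 + 3 + 5 + 4 = 24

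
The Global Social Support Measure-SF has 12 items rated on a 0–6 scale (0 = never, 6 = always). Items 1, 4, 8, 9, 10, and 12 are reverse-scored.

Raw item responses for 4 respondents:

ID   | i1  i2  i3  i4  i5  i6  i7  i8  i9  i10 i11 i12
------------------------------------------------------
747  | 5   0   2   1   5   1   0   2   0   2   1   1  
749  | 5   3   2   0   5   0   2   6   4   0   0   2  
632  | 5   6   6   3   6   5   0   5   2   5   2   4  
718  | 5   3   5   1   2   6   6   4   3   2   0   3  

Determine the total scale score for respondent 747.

Respondent 747 raw: 5, 0, 2, 1, 5, 1, 0, 2, 0, 2, 1, 1.
Reverse-coded (on a 0–6 scale, reversed = 6 − raw):
  item 1: 6 − 5 = 1
  item 2: 0
  item 3: 2
  item 4: 6 − 1 = 5
  item 5: 5
  item 6: 1
  item 7: 0
  item 8: 6 − 2 = 4
  item 9: 6 − 0 = 6
  item 10: 6 − 2 = 4
  item 11: 1
  item 12: 6 − 1 = 5
Sum = 1 + 0 + 2 + 5 + 5 + 1 + 0 + 4 + 6 + 4 + 1 + 5 = 34

34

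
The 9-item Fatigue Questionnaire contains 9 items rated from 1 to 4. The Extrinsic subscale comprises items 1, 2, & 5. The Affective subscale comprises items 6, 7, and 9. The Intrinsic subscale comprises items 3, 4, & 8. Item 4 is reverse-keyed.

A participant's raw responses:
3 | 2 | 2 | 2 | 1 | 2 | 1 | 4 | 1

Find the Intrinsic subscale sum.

9

Intrinsic items: 3, 4, 8.
Of these, item 4 is reverse-keyed; reversed = (1+4) − raw = 5 − raw.
  item 3: 2
  item 4: 5 − 2 = 3
  item 8: 4
Sum = 2 + 3 + 4 = 9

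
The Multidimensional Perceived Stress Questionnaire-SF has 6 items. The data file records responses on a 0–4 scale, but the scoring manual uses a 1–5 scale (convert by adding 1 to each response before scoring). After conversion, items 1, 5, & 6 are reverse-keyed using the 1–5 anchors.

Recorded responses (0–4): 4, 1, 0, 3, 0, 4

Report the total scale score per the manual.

14

Convert to 1–5: 5, 2, 1, 4, 1, 5
Reverse-coded (reverse-coded value = 6 − response):
  item 1: 6 − 5 = 1
  item 5: 6 − 1 = 5
  item 6: 6 − 5 = 1
Scored: 1, 2, 1, 4, 5, 1
Total = 14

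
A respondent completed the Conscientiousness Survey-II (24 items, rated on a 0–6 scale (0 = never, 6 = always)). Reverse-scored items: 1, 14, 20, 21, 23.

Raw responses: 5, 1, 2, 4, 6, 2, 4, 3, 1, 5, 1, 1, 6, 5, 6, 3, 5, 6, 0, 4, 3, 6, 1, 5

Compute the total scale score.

79

Raw sum = 85. Reverse-scored items: 1, 14, 20, 21, 23; their raw sum = 18.
Each reversal replaces raw with 6 − raw, changing the total by 6 − 2·raw per item.
Total = 85 + 5·6 − 2·18 = 85 + 30 − 36 = 79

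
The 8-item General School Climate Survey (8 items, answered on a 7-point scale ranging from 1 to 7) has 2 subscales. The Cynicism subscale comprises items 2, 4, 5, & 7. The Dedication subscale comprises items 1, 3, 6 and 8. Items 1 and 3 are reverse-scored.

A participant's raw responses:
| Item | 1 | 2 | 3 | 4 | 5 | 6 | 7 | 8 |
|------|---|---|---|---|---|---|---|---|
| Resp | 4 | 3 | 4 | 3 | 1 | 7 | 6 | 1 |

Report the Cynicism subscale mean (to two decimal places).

3.25

Cynicism items: 2, 4, 5, 7.
  item 2: 3
  item 4: 3
  item 5: 1
  item 7: 6
Sum = 3 + 3 + 1 + 6 = 13
Mean = 13 / 4 = 3.25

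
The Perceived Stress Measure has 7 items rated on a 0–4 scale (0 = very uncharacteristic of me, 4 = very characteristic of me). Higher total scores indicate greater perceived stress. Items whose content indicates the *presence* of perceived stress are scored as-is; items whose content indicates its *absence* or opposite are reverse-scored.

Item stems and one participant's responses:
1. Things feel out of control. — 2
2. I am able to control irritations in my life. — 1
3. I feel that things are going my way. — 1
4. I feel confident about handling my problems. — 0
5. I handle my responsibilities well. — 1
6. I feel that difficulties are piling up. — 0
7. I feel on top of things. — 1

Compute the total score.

Items 2, 3, 4, 5, 7 describe the absence/opposite of perceived stress → reverse-score.
on a 0–4 scale, reversed = 4 − raw.
  item 1: 2
  item 2: 4 − 1 = 3
  item 3: 4 − 1 = 3
  item 4: 4 − 0 = 4
  item 5: 4 − 1 = 3
  item 6: 0
  item 7: 4 − 1 = 3
Total = 2 + 3 + 3 + 4 + 3 + 0 + 3 = 18

18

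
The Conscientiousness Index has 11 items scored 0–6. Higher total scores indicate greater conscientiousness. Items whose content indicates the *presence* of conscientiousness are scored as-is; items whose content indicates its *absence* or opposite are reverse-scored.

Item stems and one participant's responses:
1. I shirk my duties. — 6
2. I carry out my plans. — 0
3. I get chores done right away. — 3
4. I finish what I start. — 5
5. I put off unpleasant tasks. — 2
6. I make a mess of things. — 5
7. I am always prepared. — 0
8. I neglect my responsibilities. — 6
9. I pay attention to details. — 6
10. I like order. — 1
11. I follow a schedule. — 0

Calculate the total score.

20

Items 1, 5, 6, 8 describe the absence/opposite of conscientiousness → reverse-score.
on a 0–6 scale, reversed = 6 − raw.
  item 1: 6 − 6 = 0
  item 2: 0
  item 3: 3
  item 4: 5
  item 5: 6 − 2 = 4
  item 6: 6 − 5 = 1
  item 7: 0
  item 8: 6 − 6 = 0
  item 9: 6
  item 10: 1
  item 11: 0
Total = 0 + 0 + 3 + 5 + 4 + 1 + 0 + 0 + 6 + 1 + 0 = 20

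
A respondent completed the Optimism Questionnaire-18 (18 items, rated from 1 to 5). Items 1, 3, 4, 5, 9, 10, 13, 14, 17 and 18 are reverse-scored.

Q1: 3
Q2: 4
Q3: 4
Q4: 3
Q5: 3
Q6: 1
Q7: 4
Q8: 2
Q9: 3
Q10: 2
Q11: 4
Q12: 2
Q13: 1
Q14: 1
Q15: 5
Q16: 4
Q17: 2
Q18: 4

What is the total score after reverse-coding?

60

Reverse-coded items (reversed = (1+5) − raw = 6 − raw):
  item 1: 6 − 3 = 3
  item 3: 6 − 4 = 2
  item 4: 6 − 3 = 3
  item 5: 6 − 3 = 3
  item 9: 6 − 3 = 3
  item 10: 6 − 2 = 4
  item 13: 6 − 1 = 5
  item 14: 6 − 1 = 5
  item 17: 6 − 2 = 4
  item 18: 6 − 4 = 2
After reverse-coding: 3, 4, 2, 3, 3, 1, 4, 2, 3, 4, 4, 2, 5, 5, 5, 4, 4, 2
Total = 3 + 4 + 2 + 3 + 3 + 1 + 4 + 2 + 3 + 4 + 4 + 2 + 5 + 5 + 5 + 4 + 4 + 2 = 60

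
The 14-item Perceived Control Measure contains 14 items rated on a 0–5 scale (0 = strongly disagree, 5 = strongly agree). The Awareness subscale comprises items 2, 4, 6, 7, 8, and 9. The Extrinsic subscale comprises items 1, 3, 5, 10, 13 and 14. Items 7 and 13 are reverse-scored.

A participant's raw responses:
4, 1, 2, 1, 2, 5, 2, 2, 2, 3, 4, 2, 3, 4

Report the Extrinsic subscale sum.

17

Extrinsic items: 1, 3, 5, 10, 13, 14.
Of these, item 13 is reverse-scored; on a 0–5 scale, reversed = 5 − raw.
  item 1: 4
  item 3: 2
  item 5: 2
  item 10: 3
  item 13: 5 − 3 = 2
  item 14: 4
Sum = 4 + 2 + 2 + 3 + 2 + 4 = 17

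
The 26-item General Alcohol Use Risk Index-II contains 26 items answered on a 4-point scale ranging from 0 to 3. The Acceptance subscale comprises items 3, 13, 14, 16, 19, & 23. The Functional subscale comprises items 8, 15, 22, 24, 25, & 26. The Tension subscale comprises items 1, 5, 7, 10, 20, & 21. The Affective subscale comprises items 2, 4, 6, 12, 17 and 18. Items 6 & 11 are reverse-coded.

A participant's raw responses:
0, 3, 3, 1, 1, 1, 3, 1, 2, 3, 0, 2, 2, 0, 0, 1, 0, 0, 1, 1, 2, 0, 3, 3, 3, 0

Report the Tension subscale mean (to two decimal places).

Tension items: 1, 5, 7, 10, 20, 21.
  item 1: 0
  item 5: 1
  item 7: 3
  item 10: 3
  item 20: 1
  item 21: 2
Sum = 0 + 1 + 3 + 3 + 1 + 2 = 10
Mean = 10 / 6 = 1.67

1.67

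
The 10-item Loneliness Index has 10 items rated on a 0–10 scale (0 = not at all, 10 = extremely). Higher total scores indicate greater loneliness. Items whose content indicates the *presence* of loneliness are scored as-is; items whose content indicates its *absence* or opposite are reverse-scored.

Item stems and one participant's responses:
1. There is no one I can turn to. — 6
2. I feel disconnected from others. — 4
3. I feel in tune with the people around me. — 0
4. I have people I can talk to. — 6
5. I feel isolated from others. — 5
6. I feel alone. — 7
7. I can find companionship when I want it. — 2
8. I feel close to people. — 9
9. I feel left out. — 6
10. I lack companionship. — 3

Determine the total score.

Items 3, 4, 7, 8 describe the absence/opposite of loneliness → reverse-score.
on a 0–10 scale, reversed = 10 − raw.
  item 1: 6
  item 2: 4
  item 3: 10 − 0 = 10
  item 4: 10 − 6 = 4
  item 5: 5
  item 6: 7
  item 7: 10 − 2 = 8
  item 8: 10 − 9 = 1
  item 9: 6
  item 10: 3
Total = 6 + 4 + 10 + 4 + 5 + 7 + 8 + 1 + 6 + 3 = 54

54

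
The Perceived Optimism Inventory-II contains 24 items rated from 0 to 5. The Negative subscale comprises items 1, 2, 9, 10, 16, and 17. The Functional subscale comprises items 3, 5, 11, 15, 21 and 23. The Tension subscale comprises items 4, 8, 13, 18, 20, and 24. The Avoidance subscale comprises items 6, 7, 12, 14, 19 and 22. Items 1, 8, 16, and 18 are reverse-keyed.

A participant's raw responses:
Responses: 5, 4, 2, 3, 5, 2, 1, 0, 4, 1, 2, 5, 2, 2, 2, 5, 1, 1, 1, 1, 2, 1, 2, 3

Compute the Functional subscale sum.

Functional items: 3, 5, 11, 15, 21, 23.
  item 3: 2
  item 5: 5
  item 11: 2
  item 15: 2
  item 21: 2
  item 23: 2
Sum = 2 + 5 + 2 + 2 + 2 + 2 = 15

15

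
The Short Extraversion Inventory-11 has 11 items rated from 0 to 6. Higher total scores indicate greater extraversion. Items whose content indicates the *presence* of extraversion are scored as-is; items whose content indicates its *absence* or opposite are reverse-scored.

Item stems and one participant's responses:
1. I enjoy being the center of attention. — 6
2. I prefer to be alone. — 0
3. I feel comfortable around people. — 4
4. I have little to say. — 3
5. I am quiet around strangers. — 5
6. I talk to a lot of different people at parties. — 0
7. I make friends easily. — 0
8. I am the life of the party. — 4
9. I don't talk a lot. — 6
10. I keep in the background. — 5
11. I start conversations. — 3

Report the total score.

28

Items 2, 4, 5, 9, 10 describe the absence/opposite of extraversion → reverse-score.
reverse-coded value = 6 − response.
  item 1: 6
  item 2: 6 − 0 = 6
  item 3: 4
  item 4: 6 − 3 = 3
  item 5: 6 − 5 = 1
  item 6: 0
  item 7: 0
  item 8: 4
  item 9: 6 − 6 = 0
  item 10: 6 − 5 = 1
  item 11: 3
Total = 6 + 6 + 4 + 3 + 1 + 0 + 0 + 4 + 0 + 1 + 3 = 28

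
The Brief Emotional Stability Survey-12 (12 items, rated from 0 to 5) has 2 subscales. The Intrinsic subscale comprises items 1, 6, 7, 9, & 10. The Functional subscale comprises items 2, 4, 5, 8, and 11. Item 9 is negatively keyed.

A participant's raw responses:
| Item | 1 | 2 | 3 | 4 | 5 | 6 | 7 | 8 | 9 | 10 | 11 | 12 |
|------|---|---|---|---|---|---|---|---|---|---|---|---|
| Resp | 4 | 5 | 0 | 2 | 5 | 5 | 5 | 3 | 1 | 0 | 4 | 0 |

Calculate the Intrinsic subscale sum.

Intrinsic items: 1, 6, 7, 9, 10.
Of these, item 9 is negatively keyed; on a 0–5 scale, reversed = 5 − raw.
  item 1: 4
  item 6: 5
  item 7: 5
  item 9: 5 − 1 = 4
  item 10: 0
Sum = 4 + 5 + 5 + 4 + 0 = 18

18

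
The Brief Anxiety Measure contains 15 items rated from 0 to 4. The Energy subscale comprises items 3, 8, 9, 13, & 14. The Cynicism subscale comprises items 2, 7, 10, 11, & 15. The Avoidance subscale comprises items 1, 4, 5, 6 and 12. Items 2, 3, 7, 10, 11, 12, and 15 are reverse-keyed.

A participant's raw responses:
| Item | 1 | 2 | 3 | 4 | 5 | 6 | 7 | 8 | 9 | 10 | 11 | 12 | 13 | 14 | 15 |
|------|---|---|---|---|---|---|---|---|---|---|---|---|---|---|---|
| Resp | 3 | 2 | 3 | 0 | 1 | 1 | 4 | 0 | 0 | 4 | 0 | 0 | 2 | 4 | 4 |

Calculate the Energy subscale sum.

Energy items: 3, 8, 9, 13, 14.
Of these, item 3 is reverse-keyed; reversed = (0+4) − raw = 4 − raw.
  item 3: 4 − 3 = 1
  item 8: 0
  item 9: 0
  item 13: 2
  item 14: 4
Sum = 1 + 0 + 0 + 2 + 4 = 7

7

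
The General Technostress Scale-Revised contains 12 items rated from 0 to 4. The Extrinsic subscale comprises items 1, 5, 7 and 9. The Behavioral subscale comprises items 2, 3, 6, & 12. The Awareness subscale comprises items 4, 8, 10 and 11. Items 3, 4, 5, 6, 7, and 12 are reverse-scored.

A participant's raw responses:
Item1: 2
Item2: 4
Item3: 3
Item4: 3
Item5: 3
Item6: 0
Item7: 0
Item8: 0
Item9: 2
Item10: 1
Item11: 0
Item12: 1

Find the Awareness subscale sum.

Awareness items: 4, 8, 10, 11.
Of these, item 4 is reverse-scored; reversed = (0+4) − raw = 4 − raw.
  item 4: 4 − 3 = 1
  item 8: 0
  item 10: 1
  item 11: 0
Sum = 1 + 0 + 1 + 0 = 2

2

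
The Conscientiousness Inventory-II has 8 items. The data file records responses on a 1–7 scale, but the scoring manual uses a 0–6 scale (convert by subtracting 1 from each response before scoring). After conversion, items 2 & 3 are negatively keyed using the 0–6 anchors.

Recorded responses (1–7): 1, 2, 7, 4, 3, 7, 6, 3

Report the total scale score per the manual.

23

Convert to 0–6: 0, 1, 6, 3, 2, 6, 5, 2
Reverse-coded (reversed = (0+6) − raw = 6 − raw):
  item 2: 6 − 1 = 5
  item 3: 6 − 6 = 0
Scored: 0, 5, 0, 3, 2, 6, 5, 2
Total = 23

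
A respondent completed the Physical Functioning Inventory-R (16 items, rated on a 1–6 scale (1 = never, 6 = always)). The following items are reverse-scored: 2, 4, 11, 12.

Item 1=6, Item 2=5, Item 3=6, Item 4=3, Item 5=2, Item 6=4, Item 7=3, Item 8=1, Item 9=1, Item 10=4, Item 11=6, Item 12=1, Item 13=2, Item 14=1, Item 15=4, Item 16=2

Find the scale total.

49

Raw sum = 51. Reverse-scored items: 2, 4, 11, 12; their raw sum = 15.
Each reversal replaces raw with 7 − raw, changing the total by 7 − 2·raw per item.
Total = 51 + 4·7 − 2·15 = 51 + 28 − 30 = 49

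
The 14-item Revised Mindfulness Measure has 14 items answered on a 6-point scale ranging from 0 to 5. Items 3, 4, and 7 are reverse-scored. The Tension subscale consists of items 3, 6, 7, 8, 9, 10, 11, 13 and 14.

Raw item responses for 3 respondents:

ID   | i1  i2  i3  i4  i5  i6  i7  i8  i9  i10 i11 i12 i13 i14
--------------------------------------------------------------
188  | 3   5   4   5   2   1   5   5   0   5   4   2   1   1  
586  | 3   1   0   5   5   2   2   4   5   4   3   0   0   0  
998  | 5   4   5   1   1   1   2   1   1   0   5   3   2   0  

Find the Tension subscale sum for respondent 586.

26

Respondent 586 raw: 3, 1, 0, 5, 5, 2, 2, 4, 5, 4, 3, 0, 0, 0.
Tension items: 3, 6, 7, 8, 9, 10, 11, 13, 14.
Reverse-coded (reversed = (0+5) − raw = 5 − raw):
  item 3: 5 − 0 = 5
  item 6: 2
  item 7: 5 − 2 = 3
  item 8: 4
  item 9: 5
  item 10: 4
  item 11: 3
  item 13: 0
  item 14: 0
Sum = 5 + 2 + 3 + 4 + 5 + 4 + 3 + 0 + 0 = 26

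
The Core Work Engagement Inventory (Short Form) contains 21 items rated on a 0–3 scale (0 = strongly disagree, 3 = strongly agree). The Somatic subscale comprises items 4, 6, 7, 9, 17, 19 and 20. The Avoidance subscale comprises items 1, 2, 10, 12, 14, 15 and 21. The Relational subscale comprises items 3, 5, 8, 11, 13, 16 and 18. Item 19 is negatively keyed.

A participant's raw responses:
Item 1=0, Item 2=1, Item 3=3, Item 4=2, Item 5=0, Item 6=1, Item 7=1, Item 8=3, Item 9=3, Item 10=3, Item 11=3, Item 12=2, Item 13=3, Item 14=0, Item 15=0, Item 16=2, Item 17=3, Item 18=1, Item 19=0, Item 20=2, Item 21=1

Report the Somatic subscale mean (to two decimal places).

Somatic items: 4, 6, 7, 9, 17, 19, 20.
Of these, item 19 is negatively keyed; on a 0–3 scale, reversed = 3 − raw.
  item 4: 2
  item 6: 1
  item 7: 1
  item 9: 3
  item 17: 3
  item 19: 3 − 0 = 3
  item 20: 2
Sum = 2 + 1 + 1 + 3 + 3 + 3 + 2 = 15
Mean = 15 / 7 = 2.14

2.14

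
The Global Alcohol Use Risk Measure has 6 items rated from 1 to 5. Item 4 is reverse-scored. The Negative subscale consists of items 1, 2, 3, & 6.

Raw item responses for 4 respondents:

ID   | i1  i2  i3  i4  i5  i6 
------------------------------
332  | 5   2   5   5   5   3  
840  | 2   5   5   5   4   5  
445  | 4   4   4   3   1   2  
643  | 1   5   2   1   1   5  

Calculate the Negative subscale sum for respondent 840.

17

Respondent 840 raw: 2, 5, 5, 5, 4, 5.
Negative items: 1, 2, 3, 6.
Reverse-coded (on a 1–5 scale, reversed = 6 − raw):
  item 1: 2
  item 2: 5
  item 3: 5
  item 6: 5
Sum = 2 + 5 + 5 + 5 = 17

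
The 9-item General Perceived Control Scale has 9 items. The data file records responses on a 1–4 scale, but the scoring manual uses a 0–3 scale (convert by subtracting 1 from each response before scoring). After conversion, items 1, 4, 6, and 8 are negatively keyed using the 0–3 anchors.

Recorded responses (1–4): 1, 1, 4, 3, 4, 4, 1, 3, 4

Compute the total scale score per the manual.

Convert to 0–3: 0, 0, 3, 2, 3, 3, 0, 2, 3
Reverse-coded (reversed = (0+3) − raw = 3 − raw):
  item 1: 3 − 0 = 3
  item 4: 3 − 2 = 1
  item 6: 3 − 3 = 0
  item 8: 3 − 2 = 1
Scored: 3, 0, 3, 1, 3, 0, 0, 1, 3
Total = 14

14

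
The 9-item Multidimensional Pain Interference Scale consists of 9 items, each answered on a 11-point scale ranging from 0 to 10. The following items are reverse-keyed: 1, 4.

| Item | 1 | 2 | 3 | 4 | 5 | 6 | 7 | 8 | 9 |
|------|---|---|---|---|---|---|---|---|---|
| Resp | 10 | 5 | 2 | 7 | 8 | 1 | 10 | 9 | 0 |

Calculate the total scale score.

Raw sum = 52. Reverse-keyed items: 1, 4; their raw sum = 17.
Each reversal replaces raw with 10 − raw, changing the total by 10 − 2·raw per item.
Total = 52 + 2·10 − 2·17 = 52 + 20 − 34 = 38

38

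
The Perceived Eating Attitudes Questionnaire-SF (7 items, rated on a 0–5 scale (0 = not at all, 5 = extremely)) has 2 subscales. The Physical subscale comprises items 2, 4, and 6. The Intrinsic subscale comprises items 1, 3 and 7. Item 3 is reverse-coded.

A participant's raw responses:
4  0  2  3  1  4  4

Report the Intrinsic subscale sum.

11

Intrinsic items: 1, 3, 7.
Of these, item 3 is reverse-coded; reverse-coded value = 5 − response.
  item 1: 4
  item 3: 5 − 2 = 3
  item 7: 4
Sum = 4 + 3 + 4 = 11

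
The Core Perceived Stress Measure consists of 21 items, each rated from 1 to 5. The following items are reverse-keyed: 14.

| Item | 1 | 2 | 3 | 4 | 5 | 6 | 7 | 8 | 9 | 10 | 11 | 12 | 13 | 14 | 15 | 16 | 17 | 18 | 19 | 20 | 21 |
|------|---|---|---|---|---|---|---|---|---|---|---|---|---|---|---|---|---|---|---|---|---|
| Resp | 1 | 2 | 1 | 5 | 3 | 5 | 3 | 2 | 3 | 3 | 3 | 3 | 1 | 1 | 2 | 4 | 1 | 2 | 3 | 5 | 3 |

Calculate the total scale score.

Reversing item 14 with 6 − raw:
Total = 1 + 2 + 1 + 5 + 3 + 5 + 3 + 2 + 3 + 3 + 3 + 3 + 1 + (6−1) + 2 + 4 + 1 + 2 + 3 + 5 + 3
      = 1 + 2 + 1 + 5 + 3 + 5 + 3 + 2 + 3 + 3 + 3 + 3 + 1 + 5 + 2 + 4 + 1 + 2 + 3 + 5 + 3 = 60

60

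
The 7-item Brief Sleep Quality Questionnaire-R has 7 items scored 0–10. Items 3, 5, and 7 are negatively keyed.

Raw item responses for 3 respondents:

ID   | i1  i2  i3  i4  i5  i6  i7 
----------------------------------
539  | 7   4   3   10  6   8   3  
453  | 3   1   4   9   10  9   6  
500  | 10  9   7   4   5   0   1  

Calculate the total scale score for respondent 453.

32

Respondent 453 raw: 3, 1, 4, 9, 10, 9, 6.
Reverse-coded (reverse-coded value = 10 − response):
  item 1: 3
  item 2: 1
  item 3: 10 − 4 = 6
  item 4: 9
  item 5: 10 − 10 = 0
  item 6: 9
  item 7: 10 − 6 = 4
Sum = 3 + 1 + 6 + 9 + 0 + 9 + 4 = 32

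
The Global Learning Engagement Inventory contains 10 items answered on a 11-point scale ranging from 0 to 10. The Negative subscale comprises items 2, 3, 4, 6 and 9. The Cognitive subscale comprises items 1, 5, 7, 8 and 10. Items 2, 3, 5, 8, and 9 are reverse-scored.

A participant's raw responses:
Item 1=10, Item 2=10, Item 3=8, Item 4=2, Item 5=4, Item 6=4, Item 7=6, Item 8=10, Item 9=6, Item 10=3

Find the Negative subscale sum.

12

Negative items: 2, 3, 4, 6, 9.
Of these, items 2, 3 and 9 are reverse-scored; reverse-coded value = 10 − response.
  item 2: 10 − 10 = 0
  item 3: 10 − 8 = 2
  item 4: 2
  item 6: 4
  item 9: 10 − 6 = 4
Sum = 0 + 2 + 2 + 4 + 4 = 12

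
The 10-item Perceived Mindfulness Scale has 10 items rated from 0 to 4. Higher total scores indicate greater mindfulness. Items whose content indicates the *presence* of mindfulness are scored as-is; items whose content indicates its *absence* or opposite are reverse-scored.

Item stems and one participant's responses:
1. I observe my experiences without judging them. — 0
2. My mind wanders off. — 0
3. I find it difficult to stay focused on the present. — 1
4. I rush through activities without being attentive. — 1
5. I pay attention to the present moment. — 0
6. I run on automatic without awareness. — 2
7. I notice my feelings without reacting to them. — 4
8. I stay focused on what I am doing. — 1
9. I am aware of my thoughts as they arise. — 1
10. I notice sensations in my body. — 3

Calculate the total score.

21

Items 2, 3, 4, 6 describe the absence/opposite of mindfulness → reverse-score.
reverse-coded value = 4 − response.
  item 1: 0
  item 2: 4 − 0 = 4
  item 3: 4 − 1 = 3
  item 4: 4 − 1 = 3
  item 5: 0
  item 6: 4 − 2 = 2
  item 7: 4
  item 8: 1
  item 9: 1
  item 10: 3
Total = 0 + 4 + 3 + 3 + 0 + 2 + 4 + 1 + 1 + 3 = 21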